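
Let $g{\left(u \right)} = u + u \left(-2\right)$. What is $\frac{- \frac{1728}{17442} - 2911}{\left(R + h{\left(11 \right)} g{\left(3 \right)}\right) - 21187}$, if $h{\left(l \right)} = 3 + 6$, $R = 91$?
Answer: $\frac{940285}{6822729} \approx 0.13782$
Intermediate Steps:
$g{\left(u \right)} = - u$ ($g{\left(u \right)} = u - 2 u = - u$)
$h{\left(l \right)} = 9$
$\frac{- \frac{1728}{17442} - 2911}{\left(R + h{\left(11 \right)} g{\left(3 \right)}\right) - 21187} = \frac{- \frac{1728}{17442} - 2911}{\left(91 + 9 \left(\left(-1\right) 3\right)\right) - 21187} = \frac{\left(-1728\right) \frac{1}{17442} - 2911}{\left(91 + 9 \left(-3\right)\right) - 21187} = \frac{- \frac{32}{323} - 2911}{\left(91 - 27\right) - 21187} = - \frac{940285}{323 \left(64 - 21187\right)} = - \frac{940285}{323 \left(-21123\right)} = \left(- \frac{940285}{323}\right) \left(- \frac{1}{21123}\right) = \frac{940285}{6822729}$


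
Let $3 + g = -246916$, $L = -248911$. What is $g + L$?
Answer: $-495830$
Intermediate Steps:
$g = -246919$ ($g = -3 - 246916 = -246919$)
$g + L = -246919 - 248911 = -495830$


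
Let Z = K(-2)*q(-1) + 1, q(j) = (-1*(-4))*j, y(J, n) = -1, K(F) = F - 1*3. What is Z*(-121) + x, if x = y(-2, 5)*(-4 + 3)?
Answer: -2540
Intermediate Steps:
K(F) = -3 + F (K(F) = F - 3 = -3 + F)
x = 1 (x = -(-4 + 3) = -1*(-1) = 1)
q(j) = 4*j
Z = 21 (Z = (-3 - 2)*(4*(-1)) + 1 = -5*(-4) + 1 = 20 + 1 = 21)
Z*(-121) + x = 21*(-121) + 1 = -2541 + 1 = -2540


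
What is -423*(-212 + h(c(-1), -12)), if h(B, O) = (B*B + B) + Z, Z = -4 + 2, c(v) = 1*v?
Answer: 90522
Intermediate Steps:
c(v) = v
Z = -2
h(B, O) = -2 + B + B**2 (h(B, O) = (B*B + B) - 2 = (B**2 + B) - 2 = (B + B**2) - 2 = -2 + B + B**2)
-423*(-212 + h(c(-1), -12)) = -423*(-212 + (-2 - 1 + (-1)**2)) = -423*(-212 + (-2 - 1 + 1)) = -423*(-212 - 2) = -423*(-214) = 90522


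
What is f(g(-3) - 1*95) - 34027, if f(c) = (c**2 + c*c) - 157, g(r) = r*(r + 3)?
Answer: -16134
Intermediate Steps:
g(r) = r*(3 + r)
f(c) = -157 + 2*c**2 (f(c) = (c**2 + c**2) - 157 = 2*c**2 - 157 = -157 + 2*c**2)
f(g(-3) - 1*95) - 34027 = (-157 + 2*(-3*(3 - 3) - 1*95)**2) - 34027 = (-157 + 2*(-3*0 - 95)**2) - 34027 = (-157 + 2*(0 - 95)**2) - 34027 = (-157 + 2*(-95)**2) - 34027 = (-157 + 2*9025) - 34027 = (-157 + 18050) - 34027 = 17893 - 34027 = -16134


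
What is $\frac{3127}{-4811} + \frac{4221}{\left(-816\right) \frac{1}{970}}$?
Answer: $- \frac{193142801}{38488} \approx -5018.3$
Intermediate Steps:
$\frac{3127}{-4811} + \frac{4221}{\left(-816\right) \frac{1}{970}} = 3127 \left(- \frac{1}{4811}\right) + \frac{4221}{\left(-816\right) \frac{1}{970}} = - \frac{3127}{4811} + \frac{4221}{- \frac{408}{485}} = - \frac{3127}{4811} + 4221 \left(- \frac{485}{408}\right) = - \frac{3127}{4811} - \frac{682395}{136} = - \frac{193142801}{38488}$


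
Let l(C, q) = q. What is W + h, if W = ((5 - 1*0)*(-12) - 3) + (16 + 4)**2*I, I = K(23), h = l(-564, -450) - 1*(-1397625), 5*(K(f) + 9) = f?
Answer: 1395352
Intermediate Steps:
K(f) = -9 + f/5
h = 1397175 (h = -450 - 1*(-1397625) = -450 + 1397625 = 1397175)
I = -22/5 (I = -9 + (1/5)*23 = -9 + 23/5 = -22/5 ≈ -4.4000)
W = -1823 (W = ((5 - 1*0)*(-12) - 3) + (16 + 4)**2*(-22/5) = ((5 + 0)*(-12) - 3) + 20**2*(-22/5) = (5*(-12) - 3) + 400*(-22/5) = (-60 - 3) - 1760 = -63 - 1760 = -1823)
W + h = -1823 + 1397175 = 1395352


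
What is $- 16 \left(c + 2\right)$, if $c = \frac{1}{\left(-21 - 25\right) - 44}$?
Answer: $- \frac{1432}{45} \approx -31.822$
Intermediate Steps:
$c = - \frac{1}{90}$ ($c = \frac{1}{-46 - 44} = \frac{1}{-90} = - \frac{1}{90} \approx -0.011111$)
$- 16 \left(c + 2\right) = - 16 \left(- \frac{1}{90} + 2\right) = \left(-16\right) \frac{179}{90} = - \frac{1432}{45}$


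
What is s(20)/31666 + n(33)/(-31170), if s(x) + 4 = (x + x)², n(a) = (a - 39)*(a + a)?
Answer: 5190588/82252435 ≈ 0.063106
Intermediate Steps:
n(a) = 2*a*(-39 + a) (n(a) = (-39 + a)*(2*a) = 2*a*(-39 + a))
s(x) = -4 + 4*x² (s(x) = -4 + (x + x)² = -4 + (2*x)² = -4 + 4*x²)
s(20)/31666 + n(33)/(-31170) = (-4 + 4*20²)/31666 + (2*33*(-39 + 33))/(-31170) = (-4 + 4*400)*(1/31666) + (2*33*(-6))*(-1/31170) = (-4 + 1600)*(1/31666) - 396*(-1/31170) = 1596*(1/31666) + 66/5195 = 798/15833 + 66/5195 = 5190588/82252435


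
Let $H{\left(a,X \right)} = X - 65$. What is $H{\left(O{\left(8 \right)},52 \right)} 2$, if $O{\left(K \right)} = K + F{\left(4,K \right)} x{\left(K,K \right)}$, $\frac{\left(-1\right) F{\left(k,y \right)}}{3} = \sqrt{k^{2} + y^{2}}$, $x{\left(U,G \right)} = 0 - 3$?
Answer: $-26$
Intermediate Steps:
$x{\left(U,G \right)} = -3$
$F{\left(k,y \right)} = - 3 \sqrt{k^{2} + y^{2}}$
$O{\left(K \right)} = K + 9 \sqrt{16 + K^{2}}$ ($O{\left(K \right)} = K + - 3 \sqrt{4^{2} + K^{2}} \left(-3\right) = K + - 3 \sqrt{16 + K^{2}} \left(-3\right) = K + 9 \sqrt{16 + K^{2}}$)
$H{\left(a,X \right)} = -65 + X$
$H{\left(O{\left(8 \right)},52 \right)} 2 = \left(-65 + 52\right) 2 = \left(-13\right) 2 = -26$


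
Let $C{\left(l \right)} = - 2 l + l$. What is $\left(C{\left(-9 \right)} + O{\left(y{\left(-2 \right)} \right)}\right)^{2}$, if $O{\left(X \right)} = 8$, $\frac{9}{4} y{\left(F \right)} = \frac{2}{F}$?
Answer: $289$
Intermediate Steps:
$y{\left(F \right)} = \frac{8}{9 F}$ ($y{\left(F \right)} = \frac{4 \frac{2}{F}}{9} = \frac{8}{9 F}$)
$C{\left(l \right)} = - l$
$\left(C{\left(-9 \right)} + O{\left(y{\left(-2 \right)} \right)}\right)^{2} = \left(\left(-1\right) \left(-9\right) + 8\right)^{2} = \left(9 + 8\right)^{2} = 17^{2} = 289$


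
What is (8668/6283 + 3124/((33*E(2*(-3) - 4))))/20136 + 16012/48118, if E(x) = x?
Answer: 7587393956063/22828590500940 ≈ 0.33236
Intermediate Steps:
(8668/6283 + 3124/((33*E(2*(-3) - 4))))/20136 + 16012/48118 = (8668/6283 + 3124/((33*(2*(-3) - 4))))/20136 + 16012/48118 = (8668*(1/6283) + 3124/((33*(-6 - 4))))*(1/20136) + 16012*(1/48118) = (8668/6283 + 3124/((33*(-10))))*(1/20136) + 8006/24059 = (8668/6283 + 3124/(-330))*(1/20136) + 8006/24059 = (8668/6283 + 3124*(-1/330))*(1/20136) + 8006/24059 = (8668/6283 - 142/15)*(1/20136) + 8006/24059 = -762166/94245*1/20136 + 8006/24059 = -381083/948858660 + 8006/24059 = 7587393956063/22828590500940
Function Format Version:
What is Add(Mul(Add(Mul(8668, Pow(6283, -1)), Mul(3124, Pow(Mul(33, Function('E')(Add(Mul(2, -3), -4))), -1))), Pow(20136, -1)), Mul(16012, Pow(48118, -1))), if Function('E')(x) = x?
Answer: Rational(7587393956063, 22828590500940) ≈ 0.33236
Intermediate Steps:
Add(Mul(Add(Mul(8668, Pow(6283, -1)), Mul(3124, Pow(Mul(33, Function('E')(Add(Mul(2, -3), -4))), -1))), Pow(20136, -1)), Mul(16012, Pow(48118, -1))) = Add(Mul(Add(Mul(8668, Pow(6283, -1)), Mul(3124, Pow(Mul(33, Add(Mul(2, -3), -4)), -1))), Pow(20136, -1)), Mul(16012, Pow(48118, -1))) = Add(Mul(Add(Mul(8668, Rational(1, 6283)), Mul(3124, Pow(Mul(33, Add(-6, -4)), -1))), Rational(1, 20136)), Mul(16012, Rational(1, 48118))) = Add(Mul(Add(Rational(8668, 6283), Mul(3124, Pow(Mul(33, -10), -1))), Rational(1, 20136)), Rational(8006, 24059)) = Add(Mul(Add(Rational(8668, 6283), Mul(3124, Pow(-330, -1))), Rational(1, 20136)), Rational(8006, 24059)) = Add(Mul(Add(Rational(8668, 6283), Mul(3124, Rational(-1, 330))), Rational(1, 20136)), Rational(8006, 24059)) = Add(Mul(Add(Rational(8668, 6283), Rational(-142, 15)), Rational(1, 20136)), Rational(8006, 24059)) = Add(Mul(Rational(-762166, 94245), Rational(1, 20136)), Rational(8006, 24059)) = Add(Rational(-381083, 948858660), Rational(8006, 24059)) = Rational(7587393956063, 22828590500940)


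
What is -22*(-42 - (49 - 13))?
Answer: 1716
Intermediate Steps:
-22*(-42 - (49 - 13)) = -22*(-42 - 1*36) = -22*(-42 - 36) = -22*(-78) = 1716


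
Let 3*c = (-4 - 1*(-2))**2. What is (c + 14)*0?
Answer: 0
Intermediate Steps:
c = 4/3 (c = (-4 - 1*(-2))**2/3 = (-4 + 2)**2/3 = (1/3)*(-2)**2 = (1/3)*4 = 4/3 ≈ 1.3333)
(c + 14)*0 = (4/3 + 14)*0 = (46/3)*0 = 0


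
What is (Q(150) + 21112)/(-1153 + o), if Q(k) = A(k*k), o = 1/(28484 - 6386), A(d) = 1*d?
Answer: -963737976/25478993 ≈ -37.825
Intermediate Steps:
A(d) = d
o = 1/22098 ≈ 4.5253e-5
Q(k) = k² (Q(k) = k*k = k²)
(Q(150) + 21112)/(-1153 + o) = (150² + 21112)/(-1153 + 1/22098) = (22500 + 21112)/(-25478993/22098) = 43612*(-22098/25478993) = -963737976/25478993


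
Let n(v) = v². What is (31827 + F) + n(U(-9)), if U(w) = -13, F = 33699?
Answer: 65695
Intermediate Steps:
(31827 + F) + n(U(-9)) = (31827 + 33699) + (-13)² = 65526 + 169 = 65695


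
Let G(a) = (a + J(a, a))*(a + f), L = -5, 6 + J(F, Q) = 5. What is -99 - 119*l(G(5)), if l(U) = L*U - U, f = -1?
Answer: 11325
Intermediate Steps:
J(F, Q) = -1 (J(F, Q) = -6 + 5 = -1)
G(a) = (-1 + a)² (G(a) = (a - 1)*(a - 1) = (-1 + a)*(-1 + a) = (-1 + a)²)
l(U) = -6*U (l(U) = -5*U - U = -6*U)
-99 - 119*l(G(5)) = -99 - (-714)*(1 + 5² - 2*5) = -99 - (-714)*(1 + 25 - 10) = -99 - (-714)*16 = -99 - 119*(-96) = -99 + 11424 = 11325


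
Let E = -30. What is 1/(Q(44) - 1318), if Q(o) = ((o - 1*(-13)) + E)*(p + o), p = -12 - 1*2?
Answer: -1/508 ≈ -0.0019685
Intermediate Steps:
p = -14 (p = -12 - 2 = -14)
Q(o) = (-17 + o)*(-14 + o) (Q(o) = ((o - 1*(-13)) - 30)*(-14 + o) = ((o + 13) - 30)*(-14 + o) = ((13 + o) - 30)*(-14 + o) = (-17 + o)*(-14 + o))
1/(Q(44) - 1318) = 1/((238 + 44² - 31*44) - 1318) = 1/((238 + 1936 - 1364) - 1318) = 1/(810 - 1318) = 1/(-508) = -1/508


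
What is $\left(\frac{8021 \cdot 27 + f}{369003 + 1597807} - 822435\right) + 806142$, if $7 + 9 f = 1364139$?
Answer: $- \frac{57680760947}{3540258} \approx -16293.0$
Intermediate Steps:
$f = \frac{1364132}{9}$ ($f = - \frac{7}{9} + \frac{1}{9} \cdot 1364139 = - \frac{7}{9} + 151571 = \frac{1364132}{9} \approx 1.5157 \cdot 10^{5}$)
$\left(\frac{8021 \cdot 27 + f}{369003 + 1597807} - 822435\right) + 806142 = \left(\frac{8021 \cdot 27 + \frac{1364132}{9}}{369003 + 1597807} - 822435\right) + 806142 = \left(\frac{216567 + \frac{1364132}{9}}{1966810} + \left(-1244199 + 421764\right)\right) + 806142 = \left(\frac{3313235}{9} \cdot \frac{1}{1966810} - 822435\right) + 806142 = \left(\frac{662647}{3540258} - 822435\right) + 806142 = - \frac{2911631425583}{3540258} + 806142 = - \frac{57680760947}{3540258}$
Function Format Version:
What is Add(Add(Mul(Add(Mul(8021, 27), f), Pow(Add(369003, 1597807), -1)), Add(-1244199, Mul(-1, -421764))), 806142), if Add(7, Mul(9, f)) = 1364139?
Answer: Rational(-57680760947, 3540258) ≈ -16293.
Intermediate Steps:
f = Rational(1364132, 9) (f = Add(Rational(-7, 9), Mul(Rational(1, 9), 1364139)) = Add(Rational(-7, 9), 151571) = Rational(1364132, 9) ≈ 1.5157e+5)
Add(Add(Mul(Add(Mul(8021, 27), f), Pow(Add(369003, 1597807), -1)), Add(-1244199, Mul(-1, -421764))), 806142) = Add(Add(Mul(Add(Mul(8021, 27), Rational(1364132, 9)), Pow(Add(369003, 1597807), -1)), Add(-1244199, Mul(-1, -421764))), 806142) = Add(Add(Mul(Add(216567, Rational(1364132, 9)), Pow(1966810, -1)), Add(-1244199, 421764)), 806142) = Add(Add(Mul(Rational(3313235, 9), Rational(1, 1966810)), -822435), 806142) = Add(Add(Rational(662647, 3540258), -822435), 806142) = Add(Rational(-2911631425583, 3540258), 806142) = Rational(-57680760947, 3540258)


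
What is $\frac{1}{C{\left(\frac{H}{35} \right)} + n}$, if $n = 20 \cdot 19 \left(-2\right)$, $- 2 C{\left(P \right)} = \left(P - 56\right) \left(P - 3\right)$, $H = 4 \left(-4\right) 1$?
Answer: $- \frac{1225}{1050548} \approx -0.0011661$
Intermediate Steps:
$H = -16$ ($H = \left(-16\right) 1 = -16$)
$C{\left(P \right)} = - \frac{\left(-56 + P\right) \left(-3 + P\right)}{2}$ ($C{\left(P \right)} = - \frac{\left(P - 56\right) \left(P - 3\right)}{2} = - \frac{\left(-56 + P\right) \left(-3 + P\right)}{2}$)
$n = -760$ ($n = 380 \left(-2\right) = -760$)
$\frac{1}{C{\left(\frac{H}{35} \right)} + n} = \frac{1}{\left(-84 - \frac{\left(- \frac{16}{35}\right)^{2}}{2} + \frac{59 \left(- \frac{16}{35}\right)}{2}\right) - 760} = \frac{1}{\left(-84 - \frac{\left(\left(-16\right) \frac{1}{35}\right)^{2}}{2} + \frac{59 \left(\left(-16\right) \frac{1}{35}\right)}{2}\right) - 760} = \frac{1}{\left(-84 - \frac{\left(- \frac{16}{35}\right)^{2}}{2} + \frac{59}{2} \left(- \frac{16}{35}\right)\right) - 760} = \frac{1}{\left(-84 - \frac{128}{1225} - \frac{472}{35}\right) - 760} = \frac{1}{- \frac{119548}{1225} - 760} = \frac{1}{- \frac{1050548}{1225}} = - \frac{1225}{1050548}$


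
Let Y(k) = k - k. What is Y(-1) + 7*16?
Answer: 112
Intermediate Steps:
Y(k) = 0
Y(-1) + 7*16 = 0 + 7*16 = 0 + 112 = 112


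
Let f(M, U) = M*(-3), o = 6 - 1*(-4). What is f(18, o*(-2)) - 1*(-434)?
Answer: 380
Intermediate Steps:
o = 10 (o = 6 + 4 = 10)
f(M, U) = -3*M
f(18, o*(-2)) - 1*(-434) = -3*18 - 1*(-434) = -54 + 434 = 380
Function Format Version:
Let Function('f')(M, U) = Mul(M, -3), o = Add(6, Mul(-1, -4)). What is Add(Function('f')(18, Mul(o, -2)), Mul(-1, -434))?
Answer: 380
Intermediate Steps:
o = 10 (o = Add(6, 4) = 10)
Function('f')(M, U) = Mul(-3, M)
Add(Function('f')(18, Mul(o, -2)), Mul(-1, -434)) = Add(Mul(-3, 18), Mul(-1, -434)) = Add(-54, 434) = 380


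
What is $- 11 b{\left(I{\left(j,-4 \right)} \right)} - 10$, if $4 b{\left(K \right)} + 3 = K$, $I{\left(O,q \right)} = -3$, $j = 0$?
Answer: $\frac{13}{2} \approx 6.5$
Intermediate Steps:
$b{\left(K \right)} = - \frac{3}{4} + \frac{K}{4}$
$- 11 b{\left(I{\left(j,-4 \right)} \right)} - 10 = - 11 \left(- \frac{3}{4} + \frac{1}{4} \left(-3\right)\right) - 10 = - 11 \left(- \frac{3}{4} - \frac{3}{4}\right) - 10 = \left(-11\right) \left(- \frac{3}{2}\right) - 10 = \frac{33}{2} - 10 = \frac{13}{2}$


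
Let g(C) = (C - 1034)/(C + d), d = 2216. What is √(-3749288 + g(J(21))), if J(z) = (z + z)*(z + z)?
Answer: 21*I*√1346716978/398 ≈ 1936.3*I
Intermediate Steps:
J(z) = 4*z² (J(z) = (2*z)*(2*z) = 4*z²)
g(C) = (-1034 + C)/(2216 + C) (g(C) = (C - 1034)/(C + 2216) = (-1034 + C)/(2216 + C))
√(-3749288 + g(J(21))) = √(-3749288 + (-1034 + 4*21²)/(2216 + 4*21²)) = √(-3749288 + (-1034 + 4*441)/(2216 + 4*441)) = √(-3749288 + (-1034 + 1764)/(2216 + 1764)) = √(-3749288 + 730/3980) = √(-3749288 + (1/3980)*730) = √(-3749288 + 73/398) = √(-1492216551/398) = 21*I*√1346716978/398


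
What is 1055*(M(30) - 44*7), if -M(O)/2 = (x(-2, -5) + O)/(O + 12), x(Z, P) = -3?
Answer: -2284075/7 ≈ -3.2630e+5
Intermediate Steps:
M(O) = -2*(-3 + O)/(12 + O) (M(O) = -2*(-3 + O)/(O + 12) = -2*(-3 + O)/(12 + O))
1055*(M(30) - 44*7) = 1055*(2*(3 - 1*30)/(12 + 30) - 44*7) = 1055*(2*(3 - 30)/42 - 308) = 1055*(2*(1/42)*(-27) - 308) = 1055*(-9/7 - 308) = 1055*(-2165/7) = -2284075/7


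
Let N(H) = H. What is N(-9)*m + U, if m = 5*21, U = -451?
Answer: -1396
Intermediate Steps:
m = 105
N(-9)*m + U = -9*105 - 451 = -945 - 451 = -1396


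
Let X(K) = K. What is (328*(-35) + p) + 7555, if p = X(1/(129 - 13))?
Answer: -455299/116 ≈ -3925.0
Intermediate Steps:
p = 1/116 (p = 1/(129 - 13) = 1/116 ≈ 0.0086207)
(328*(-35) + p) + 7555 = (328*(-35) + 1/116) + 7555 = (-11480 + 1/116) + 7555 = -1331679/116 + 7555 = -455299/116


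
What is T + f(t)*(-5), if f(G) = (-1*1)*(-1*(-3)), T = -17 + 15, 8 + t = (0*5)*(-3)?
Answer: 13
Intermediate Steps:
t = -8 (t = -8 + (0*5)*(-3) = -8 + 0*(-3) = -8 + 0 = -8)
T = -2
f(G) = -3 (f(G) = -1*3 = -3)
T + f(t)*(-5) = -2 - 3*(-5) = -2 + 15 = 13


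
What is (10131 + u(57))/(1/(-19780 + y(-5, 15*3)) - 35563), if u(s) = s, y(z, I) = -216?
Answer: -203719248/711117749 ≈ -0.28648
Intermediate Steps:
(10131 + u(57))/(1/(-19780 + y(-5, 15*3)) - 35563) = (10131 + 57)/(1/(-19780 - 216) - 35563) = 10188/(1/(-19996) - 35563) = 10188/(-1/19996 - 35563) = 10188/(-711117749/19996) = 10188*(-19996/711117749) = -203719248/711117749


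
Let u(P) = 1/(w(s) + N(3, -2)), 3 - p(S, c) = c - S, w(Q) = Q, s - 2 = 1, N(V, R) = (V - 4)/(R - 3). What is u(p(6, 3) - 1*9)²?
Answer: 25/256 ≈ 0.097656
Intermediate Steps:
N(V, R) = (-4 + V)/(-3 + R)
s = 3 (s = 2 + 1 = 3)
p(S, c) = 3 + S - c (p(S, c) = 3 - (c - S) = 3 + (S - c) = 3 + S - c)
u(P) = 5/16 (u(P) = 1/(3 + (-4 + 3)/(-3 - 2)) = 1/(3 - 1/(-5)) = 1/(3 - ⅕*(-1)) = 1/(3 + ⅕) = 1/(16/5) = 5/16)
u(p(6, 3) - 1*9)² = (5/16)² = 25/256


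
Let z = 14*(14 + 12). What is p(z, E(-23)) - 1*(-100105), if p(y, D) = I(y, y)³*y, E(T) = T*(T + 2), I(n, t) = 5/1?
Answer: 145605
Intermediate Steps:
I(n, t) = 5 (I(n, t) = 5*1 = 5)
E(T) = T*(2 + T)
z = 364 (z = 14*26 = 364)
p(y, D) = 125*y (p(y, D) = 5³*y = 125*y)
p(z, E(-23)) - 1*(-100105) = 125*364 - 1*(-100105) = 45500 + 100105 = 145605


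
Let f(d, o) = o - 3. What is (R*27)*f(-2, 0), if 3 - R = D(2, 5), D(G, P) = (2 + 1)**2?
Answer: 486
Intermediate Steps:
f(d, o) = -3 + o
D(G, P) = 9 (D(G, P) = 3**2 = 9)
R = -6 (R = 3 - 1*9 = 3 - 9 = -6)
(R*27)*f(-2, 0) = (-6*27)*(-3 + 0) = -162*(-3) = 486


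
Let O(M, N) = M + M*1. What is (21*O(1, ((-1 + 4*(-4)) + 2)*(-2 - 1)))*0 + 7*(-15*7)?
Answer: -735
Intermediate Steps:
O(M, N) = 2*M (O(M, N) = M + M = 2*M)
(21*O(1, ((-1 + 4*(-4)) + 2)*(-2 - 1)))*0 + 7*(-15*7) = (21*(2*1))*0 + 7*(-15*7) = (21*2)*0 + 7*(-105) = 42*0 - 735 = 0 - 735 = -735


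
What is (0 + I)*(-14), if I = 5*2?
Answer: -140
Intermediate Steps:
I = 10
(0 + I)*(-14) = (0 + 10)*(-14) = 10*(-14) = -140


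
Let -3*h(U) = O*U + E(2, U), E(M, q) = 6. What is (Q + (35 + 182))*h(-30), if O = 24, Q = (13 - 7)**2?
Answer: 60214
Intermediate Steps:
Q = 36 (Q = 6**2 = 36)
h(U) = -2 - 8*U (h(U) = -(24*U + 6)/3 = -(6 + 24*U)/3 = -2 - 8*U)
(Q + (35 + 182))*h(-30) = (36 + (35 + 182))*(-2 - 8*(-30)) = (36 + 217)*(-2 + 240) = 253*238 = 60214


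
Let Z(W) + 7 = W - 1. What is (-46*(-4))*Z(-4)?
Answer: -2208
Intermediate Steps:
Z(W) = -8 + W (Z(W) = -7 + (W - 1) = -7 + (-1 + W) = -8 + W)
(-46*(-4))*Z(-4) = (-46*(-4))*(-8 - 4) = 184*(-12) = -2208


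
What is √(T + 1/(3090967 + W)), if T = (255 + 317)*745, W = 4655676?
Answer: 3*√2841429444075638167/7746643 ≈ 652.79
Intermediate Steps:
T = 426140 (T = 572*745 = 426140)
√(T + 1/(3090967 + W)) = √(426140 + 1/(3090967 + 4655676)) = √(426140 + 1/7746643) = √(3301154448021/7746643) = 3*√2841429444075638167/7746643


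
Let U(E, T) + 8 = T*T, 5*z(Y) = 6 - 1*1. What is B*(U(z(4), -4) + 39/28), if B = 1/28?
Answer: 263/784 ≈ 0.33546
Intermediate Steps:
z(Y) = 1 (z(Y) = (6 - 1*1)/5 = (6 - 1)/5 = (1/5)*5 = 1)
U(E, T) = -8 + T**2 (U(E, T) = -8 + T*T = -8 + T**2)
B = 1/28 ≈ 0.035714
B*(U(z(4), -4) + 39/28) = ((-8 + (-4)**2) + 39/28)/28 = ((-8 + 16) + 39*(1/28))/28 = (8 + 39/28)/28 = (1/28)*(263/28) = 263/784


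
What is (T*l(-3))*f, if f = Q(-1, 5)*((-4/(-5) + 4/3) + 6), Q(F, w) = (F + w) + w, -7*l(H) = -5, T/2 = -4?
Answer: -2928/7 ≈ -418.29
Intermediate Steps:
T = -8 (T = 2*(-4) = -8)
l(H) = 5/7 (l(H) = -⅐*(-5) = 5/7)
Q(F, w) = F + 2*w
f = 366/5 (f = (-1 + 2*5)*((-4/(-5) + 4/3) + 6) = (-1 + 10)*((-4*(-⅕) + 4*(⅓)) + 6) = 9*((⅘ + 4/3) + 6) = 9*(32/15 + 6) = 9*(122/15) = 366/5 ≈ 73.200)
(T*l(-3))*f = -8*5/7*(366/5) = -40/7*366/5 = -2928/7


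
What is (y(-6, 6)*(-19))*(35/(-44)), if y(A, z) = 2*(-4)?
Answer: -1330/11 ≈ -120.91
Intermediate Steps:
y(A, z) = -8
(y(-6, 6)*(-19))*(35/(-44)) = (-8*(-19))*(35/(-44)) = 152*(35*(-1/44)) = 152*(-35/44) = -1330/11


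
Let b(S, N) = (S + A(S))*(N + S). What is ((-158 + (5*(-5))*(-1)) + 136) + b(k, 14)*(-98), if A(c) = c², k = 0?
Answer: 3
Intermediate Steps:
b(S, N) = (N + S)*(S + S²) (b(S, N) = (S + S²)*(N + S) = (N + S)*(S + S²))
((-158 + (5*(-5))*(-1)) + 136) + b(k, 14)*(-98) = ((-158 + (5*(-5))*(-1)) + 136) + (0*(14 + 0 + 0² + 14*0))*(-98) = ((-158 - 25*(-1)) + 136) + (0*(14 + 0 + 0 + 0))*(-98) = ((-158 + 25) + 136) + (0*14)*(-98) = (-133 + 136) + 0*(-98) = 3 + 0 = 3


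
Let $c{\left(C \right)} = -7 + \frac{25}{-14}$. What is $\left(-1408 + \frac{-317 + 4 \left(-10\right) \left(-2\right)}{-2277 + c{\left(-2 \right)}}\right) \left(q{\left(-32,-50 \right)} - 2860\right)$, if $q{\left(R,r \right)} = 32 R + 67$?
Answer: $\frac{57323820510}{10667} \approx 5.3739 \cdot 10^{6}$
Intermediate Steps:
$c{\left(C \right)} = - \frac{123}{14}$ ($c{\left(C \right)} = -7 + 25 \left(- \frac{1}{14}\right) = -7 - \frac{25}{14} = - \frac{123}{14}$)
$q{\left(R,r \right)} = 67 + 32 R$
$\left(-1408 + \frac{-317 + 4 \left(-10\right) \left(-2\right)}{-2277 + c{\left(-2 \right)}}\right) \left(q{\left(-32,-50 \right)} - 2860\right) = \left(-1408 + \frac{-317 + 4 \left(-10\right) \left(-2\right)}{-2277 - \frac{123}{14}}\right) \left(\left(67 + 32 \left(-32\right)\right) - 2860\right) = \left(-1408 + \frac{-317 - -80}{- \frac{32001}{14}}\right) \left(\left(67 - 1024\right) - 2860\right) = \left(-1408 + \left(-317 + 80\right) \left(- \frac{14}{32001}\right)\right) \left(-957 - 2860\right) = \left(-1408 - - \frac{1106}{10667}\right) \left(-3817\right) = \left(-1408 + \frac{1106}{10667}\right) \left(-3817\right) = \left(- \frac{15018030}{10667}\right) \left(-3817\right) = \frac{57323820510}{10667}$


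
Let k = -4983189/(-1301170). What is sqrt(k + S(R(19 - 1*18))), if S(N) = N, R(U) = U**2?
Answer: sqrt(8177019400030)/1301170 ≈ 2.1977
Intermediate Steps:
k = 4983189/1301170 (k = -4983189*(-1/1301170) = 4983189/1301170 ≈ 3.8298)
sqrt(k + S(R(19 - 1*18))) = sqrt(4983189/1301170 + (19 - 1*18)**2) = sqrt(4983189/1301170 + (19 - 18)**2) = sqrt(4983189/1301170 + 1**2) = sqrt(4983189/1301170 + 1) = sqrt(6284359/1301170) = sqrt(8177019400030)/1301170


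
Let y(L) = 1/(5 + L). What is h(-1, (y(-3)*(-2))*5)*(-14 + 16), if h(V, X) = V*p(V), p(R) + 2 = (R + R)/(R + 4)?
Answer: 16/3 ≈ 5.3333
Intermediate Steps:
p(R) = -2 + 2*R/(4 + R) (p(R) = -2 + (R + R)/(R + 4) = -2 + (2*R)/(4 + R) = -2 + 2*R/(4 + R))
h(V, X) = -8*V/(4 + V) (h(V, X) = V*(-8/(4 + V)) = -8*V/(4 + V))
h(-1, (y(-3)*(-2))*5)*(-14 + 16) = (-8*(-1)/(4 - 1))*(-14 + 16) = -8*(-1)/3*2 = -8*(-1)*⅓*2 = (8/3)*2 = 16/3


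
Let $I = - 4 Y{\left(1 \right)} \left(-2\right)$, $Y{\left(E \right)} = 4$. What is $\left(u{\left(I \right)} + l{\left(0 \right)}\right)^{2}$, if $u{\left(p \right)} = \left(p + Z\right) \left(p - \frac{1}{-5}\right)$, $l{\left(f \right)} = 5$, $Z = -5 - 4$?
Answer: $\frac{13897984}{25} \approx 5.5592 \cdot 10^{5}$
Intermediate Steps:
$Z = -9$ ($Z = -5 - 4 = -9$)
$I = 32$ ($I = \left(-4\right) 4 \left(-2\right) = \left(-16\right) \left(-2\right) = 32$)
$u{\left(p \right)} = \left(-9 + p\right) \left(\frac{1}{5} + p\right)$ ($u{\left(p \right)} = \left(p - 9\right) \left(p - \frac{1}{-5}\right) = \left(-9 + p\right) \left(p - - \frac{1}{5}\right) = \left(-9 + p\right) \left(p + \frac{1}{5}\right) = \left(-9 + p\right) \left(\frac{1}{5} + p\right)$)
$\left(u{\left(I \right)} + l{\left(0 \right)}\right)^{2} = \left(\left(- \frac{9}{5} + 32^{2} - \frac{1408}{5}\right) + 5\right)^{2} = \left(\left(- \frac{9}{5} + 1024 - \frac{1408}{5}\right) + 5\right)^{2} = \left(\frac{3703}{5} + 5\right)^{2} = \left(\frac{3728}{5}\right)^{2} = \frac{13897984}{25}$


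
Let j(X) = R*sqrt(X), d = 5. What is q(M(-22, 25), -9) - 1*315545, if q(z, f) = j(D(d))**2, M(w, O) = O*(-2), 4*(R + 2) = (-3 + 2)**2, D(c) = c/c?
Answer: -5048671/16 ≈ -3.1554e+5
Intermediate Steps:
D(c) = 1
R = -7/4 (R = -2 + (-3 + 2)**2/4 = -2 + (1/4)*(-1)**2 = -2 + (1/4)*1 = -2 + 1/4 = -7/4 ≈ -1.7500)
M(w, O) = -2*O
j(X) = -7*sqrt(X)/4
q(z, f) = 49/16 (q(z, f) = (-7*sqrt(1)/4)**2 = (-7/4*1)**2 = (-7/4)**2 = 49/16)
q(M(-22, 25), -9) - 1*315545 = 49/16 - 1*315545 = 49/16 - 315545 = -5048671/16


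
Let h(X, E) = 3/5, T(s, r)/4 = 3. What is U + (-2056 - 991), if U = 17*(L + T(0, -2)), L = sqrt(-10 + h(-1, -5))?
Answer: -2843 + 17*I*sqrt(235)/5 ≈ -2843.0 + 52.121*I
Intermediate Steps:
T(s, r) = 12 (T(s, r) = 4*3 = 12)
h(X, E) = 3/5 (h(X, E) = 3*(1/5) = 3/5)
L = I*sqrt(235)/5 (L = sqrt(-10 + 3/5) = sqrt(-47/5) = I*sqrt(235)/5 ≈ 3.0659*I)
U = 204 + 17*I*sqrt(235)/5 (U = 17*(I*sqrt(235)/5 + 12) = 17*(12 + I*sqrt(235)/5) = 204 + 17*I*sqrt(235)/5 ≈ 204.0 + 52.121*I)
U + (-2056 - 991) = (204 + 17*I*sqrt(235)/5) + (-2056 - 991) = (204 + 17*I*sqrt(235)/5) - 3047 = -2843 + 17*I*sqrt(235)/5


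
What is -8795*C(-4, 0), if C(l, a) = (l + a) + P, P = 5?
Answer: -8795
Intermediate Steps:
C(l, a) = 5 + a + l (C(l, a) = (l + a) + 5 = (a + l) + 5 = 5 + a + l)
-8795*C(-4, 0) = -8795*(5 + 0 - 4) = -8795*1 = -8795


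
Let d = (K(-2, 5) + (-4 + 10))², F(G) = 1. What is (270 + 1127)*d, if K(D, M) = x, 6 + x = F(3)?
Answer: 1397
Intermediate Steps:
x = -5 (x = -6 + 1 = -5)
K(D, M) = -5
d = 1 (d = (-5 + (-4 + 10))² = (-5 + 6)² = 1² = 1)
(270 + 1127)*d = (270 + 1127)*1 = 1397*1 = 1397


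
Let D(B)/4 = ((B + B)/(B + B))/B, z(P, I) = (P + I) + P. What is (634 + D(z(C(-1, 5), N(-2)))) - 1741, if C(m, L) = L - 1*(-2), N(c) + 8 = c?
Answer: -1106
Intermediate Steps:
N(c) = -8 + c
C(m, L) = 2 + L (C(m, L) = L + 2 = 2 + L)
z(P, I) = I + 2*P (z(P, I) = (I + P) + P = I + 2*P)
D(B) = 4/B (D(B) = 4*(((B + B)/(B + B))/B) = 4*(((2*B)/((2*B)))/B) = 4*(((2*B)*(1/(2*B)))/B) = 4*(1/B) = 4/B)
(634 + D(z(C(-1, 5), N(-2)))) - 1741 = (634 + 4/((-8 - 2) + 2*(2 + 5))) - 1741 = (634 + 4/(-10 + 2*7)) - 1741 = (634 + 4/(-10 + 14)) - 1741 = (634 + 4/4) - 1741 = (634 + 4*(¼)) - 1741 = (634 + 1) - 1741 = 635 - 1741 = -1106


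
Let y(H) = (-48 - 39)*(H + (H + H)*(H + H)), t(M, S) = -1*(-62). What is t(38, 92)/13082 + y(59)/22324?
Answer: -256663607/4710364 ≈ -54.489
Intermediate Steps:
t(M, S) = 62
y(H) = -348*H**2 - 87*H (y(H) = -87*(H + (2*H)*(2*H)) = -87*(H + 4*H**2) = -348*H**2 - 87*H)
t(38, 92)/13082 + y(59)/22324 = 62/13082 - 87*59*(1 + 4*59)/22324 = 62*(1/13082) - 87*59*(1 + 236)*(1/22324) = 1/211 - 87*59*237*(1/22324) = 1/211 - 1216521*1/22324 = 1/211 - 1216521/22324 = -256663607/4710364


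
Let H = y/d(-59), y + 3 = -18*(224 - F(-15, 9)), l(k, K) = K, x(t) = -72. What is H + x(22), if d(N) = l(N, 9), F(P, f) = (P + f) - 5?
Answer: -1627/3 ≈ -542.33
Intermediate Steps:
F(P, f) = -5 + P + f
d(N) = 9
y = -4233 (y = -3 - 18*(224 - (-5 - 15 + 9)) = -3 - 18*(224 - 1*(-11)) = -3 - 18*(224 + 11) = -3 - 18*235 = -3 - 4230 = -4233)
H = -1411/3 (H = -4233/9 = -4233*⅑ = -1411/3 ≈ -470.33)
H + x(22) = -1411/3 - 72 = -1627/3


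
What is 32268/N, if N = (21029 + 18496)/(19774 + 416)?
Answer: 43432728/2635 ≈ 16483.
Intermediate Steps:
N = 2635/1346 (N = 39525/20190 = 39525*(1/20190) = 2635/1346 ≈ 1.9577)
32268/N = 32268/(2635/1346) = 32268*(1346/2635) = 43432728/2635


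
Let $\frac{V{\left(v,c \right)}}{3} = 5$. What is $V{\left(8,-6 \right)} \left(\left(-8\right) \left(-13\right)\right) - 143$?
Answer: $1417$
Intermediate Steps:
$V{\left(v,c \right)} = 15$ ($V{\left(v,c \right)} = 3 \cdot 5 = 15$)
$V{\left(8,-6 \right)} \left(\left(-8\right) \left(-13\right)\right) - 143 = 15 \left(\left(-8\right) \left(-13\right)\right) - 143 = 15 \cdot 104 - 143 = 1560 - 143 = 1417$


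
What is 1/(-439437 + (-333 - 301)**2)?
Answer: -1/37481 ≈ -2.6680e-5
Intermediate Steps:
1/(-439437 + (-333 - 301)**2) = 1/(-439437 + (-634)**2) = 1/(-439437 + 401956) = 1/(-37481) = -1/37481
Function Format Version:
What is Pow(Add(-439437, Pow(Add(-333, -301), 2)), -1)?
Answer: Rational(-1, 37481) ≈ -2.6680e-5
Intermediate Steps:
Pow(Add(-439437, Pow(Add(-333, -301), 2)), -1) = Pow(Add(-439437, Pow(-634, 2)), -1) = Pow(Add(-439437, 401956), -1) = Pow(-37481, -1) = Rational(-1, 37481)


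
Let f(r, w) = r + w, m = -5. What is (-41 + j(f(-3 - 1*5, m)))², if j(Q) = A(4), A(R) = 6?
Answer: 1225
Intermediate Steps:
j(Q) = 6
(-41 + j(f(-3 - 1*5, m)))² = (-41 + 6)² = (-35)² = 1225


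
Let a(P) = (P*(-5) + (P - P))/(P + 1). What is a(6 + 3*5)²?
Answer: 11025/484 ≈ 22.779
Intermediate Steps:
a(P) = -5*P/(1 + P) (a(P) = (-5*P + 0)/(1 + P) = (-5*P)/(1 + P) = -5*P/(1 + P))
a(6 + 3*5)² = (-5*(6 + 3*5)/(1 + (6 + 3*5)))² = (-5*(6 + 15)/(1 + (6 + 15)))² = (-5*21/(1 + 21))² = (-5*21/22)² = (-5*21*1/22)² = (-105/22)² = 11025/484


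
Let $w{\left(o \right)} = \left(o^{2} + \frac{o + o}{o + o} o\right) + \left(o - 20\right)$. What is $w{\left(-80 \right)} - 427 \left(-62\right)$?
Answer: $32694$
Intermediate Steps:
$w{\left(o \right)} = -20 + o^{2} + 2 o$ ($w{\left(o \right)} = \left(o^{2} + \frac{2 o}{2 o} o\right) + \left(-20 + o\right) = \left(o^{2} + 2 o \frac{1}{2 o} o\right) + \left(-20 + o\right) = \left(o^{2} + 1 o\right) + \left(-20 + o\right) = \left(o^{2} + o\right) + \left(-20 + o\right) = \left(o + o^{2}\right) + \left(-20 + o\right) = -20 + o^{2} + 2 o$)
$w{\left(-80 \right)} - 427 \left(-62\right) = \left(-20 + \left(-80\right)^{2} + 2 \left(-80\right)\right) - 427 \left(-62\right) = \left(-20 + 6400 - 160\right) - -26474 = 6220 + 26474 = 32694$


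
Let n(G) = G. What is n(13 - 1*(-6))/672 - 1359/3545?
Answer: -845893/2382240 ≈ -0.35508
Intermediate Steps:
n(13 - 1*(-6))/672 - 1359/3545 = (13 - 1*(-6))/672 - 1359/3545 = (13 + 6)*(1/672) - 1359*1/3545 = 19*(1/672) - 1359/3545 = 19/672 - 1359/3545 = -845893/2382240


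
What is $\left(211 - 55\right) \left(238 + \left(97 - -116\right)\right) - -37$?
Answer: $70393$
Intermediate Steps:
$\left(211 - 55\right) \left(238 + \left(97 - -116\right)\right) - -37 = 156 \left(238 + \left(97 + 116\right)\right) + 37 = 156 \left(238 + 213\right) + 37 = 156 \cdot 451 + 37 = 70356 + 37 = 70393$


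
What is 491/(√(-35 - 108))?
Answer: -491*I*√143/143 ≈ -41.06*I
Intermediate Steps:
491/(√(-35 - 108)) = 491/(√(-143)) = 491/((I*√143)) = 491*(-I*√143/143) = -491*I*√143/143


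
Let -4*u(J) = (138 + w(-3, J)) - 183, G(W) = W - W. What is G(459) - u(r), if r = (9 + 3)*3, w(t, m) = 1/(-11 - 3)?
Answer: -631/56 ≈ -11.268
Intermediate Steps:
w(t, m) = -1/14 (w(t, m) = 1/(-14) = -1/14)
r = 36 (r = 12*3 = 36)
G(W) = 0
u(J) = 631/56 (u(J) = -((138 - 1/14) - 183)/4 = -(1931/14 - 183)/4 = -¼*(-631/14) = 631/56)
G(459) - u(r) = 0 - 1*631/56 = 0 - 631/56 = -631/56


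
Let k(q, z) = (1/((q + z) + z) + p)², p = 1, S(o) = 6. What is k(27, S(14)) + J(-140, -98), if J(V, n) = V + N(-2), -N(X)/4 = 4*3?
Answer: -284348/1521 ≈ -186.95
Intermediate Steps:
N(X) = -48 (N(X) = -16*3 = -4*12 = -48)
J(V, n) = -48 + V (J(V, n) = V - 48 = -48 + V)
k(q, z) = (1 + 1/(q + 2*z))² (k(q, z) = (1/((q + z) + z) + 1)² = (1/(q + 2*z) + 1)² = (1 + 1/(q + 2*z))²)
k(27, S(14)) + J(-140, -98) = (1 + 27 + 2*6)²/(27 + 2*6)² + (-48 - 140) = (1 + 27 + 12)²/(27 + 12)² - 188 = 40²/39² - 188 = (1/1521)*1600 - 188 = 1600/1521 - 188 = -284348/1521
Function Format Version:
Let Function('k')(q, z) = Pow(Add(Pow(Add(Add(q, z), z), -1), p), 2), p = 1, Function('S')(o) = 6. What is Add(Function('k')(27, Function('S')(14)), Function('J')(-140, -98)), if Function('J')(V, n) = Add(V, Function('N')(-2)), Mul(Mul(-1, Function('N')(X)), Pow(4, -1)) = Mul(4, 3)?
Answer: Rational(-284348, 1521) ≈ -186.95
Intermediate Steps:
Function('N')(X) = -48 (Function('N')(X) = Mul(-4, Mul(4, 3)) = Mul(-4, 12) = -48)
Function('J')(V, n) = Add(-48, V) (Function('J')(V, n) = Add(V, -48) = Add(-48, V))
Function('k')(q, z) = Pow(Add(1, Pow(Add(q, Mul(2, z)), -1)), 2) (Function('k')(q, z) = Pow(Add(Pow(Add(Add(q, z), z), -1), 1), 2) = Pow(Add(Pow(Add(q, Mul(2, z)), -1), 1), 2) = Pow(Add(1, Pow(Add(q, Mul(2, z)), -1)), 2))
Add(Function('k')(27, Function('S')(14)), Function('J')(-140, -98)) = Add(Mul(Pow(Add(27, Mul(2, 6)), -2), Pow(Add(1, 27, Mul(2, 6)), 2)), Add(-48, -140)) = Add(Mul(Pow(Add(27, 12), -2), Pow(Add(1, 27, 12), 2)), -188) = Add(Mul(Pow(39, -2), Pow(40, 2)), -188) = Add(Mul(Rational(1, 1521), 1600), -188) = Add(Rational(1600, 1521), -188) = Rational(-284348, 1521)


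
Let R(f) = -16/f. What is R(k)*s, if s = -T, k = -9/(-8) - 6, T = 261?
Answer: -11136/13 ≈ -856.62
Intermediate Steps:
k = -39/8 (k = -9*(-⅛) - 6 = 9/8 - 6 = -39/8 ≈ -4.8750)
s = -261 (s = -1*261 = -261)
R(k)*s = -16/(-39/8)*(-261) = -16*(-8/39)*(-261) = (128/39)*(-261) = -11136/13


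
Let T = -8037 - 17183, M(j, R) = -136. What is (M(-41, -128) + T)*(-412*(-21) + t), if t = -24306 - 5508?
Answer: 536583672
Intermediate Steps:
T = -25220
t = -29814
(M(-41, -128) + T)*(-412*(-21) + t) = (-136 - 25220)*(-412*(-21) - 29814) = -25356*(8652 - 29814) = -25356*(-21162) = 536583672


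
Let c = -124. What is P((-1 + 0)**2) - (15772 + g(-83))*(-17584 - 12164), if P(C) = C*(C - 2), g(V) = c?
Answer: 465496703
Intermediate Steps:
g(V) = -124
P(C) = C*(-2 + C)
P((-1 + 0)**2) - (15772 + g(-83))*(-17584 - 12164) = (-1 + 0)**2*(-2 + (-1 + 0)**2) - (15772 - 124)*(-17584 - 12164) = (-1)**2*(-2 + (-1)**2) - 15648*(-29748) = 1*(-2 + 1) - 1*(-465496704) = 1*(-1) + 465496704 = -1 + 465496704 = 465496703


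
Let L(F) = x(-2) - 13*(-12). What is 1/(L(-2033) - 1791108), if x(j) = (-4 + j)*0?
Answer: -1/1790952 ≈ -5.5836e-7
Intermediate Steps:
x(j) = 0
L(F) = 156 (L(F) = 0 - 13*(-12) = 0 + 156 = 156)
1/(L(-2033) - 1791108) = 1/(156 - 1791108) = 1/(-1790952) = -1/1790952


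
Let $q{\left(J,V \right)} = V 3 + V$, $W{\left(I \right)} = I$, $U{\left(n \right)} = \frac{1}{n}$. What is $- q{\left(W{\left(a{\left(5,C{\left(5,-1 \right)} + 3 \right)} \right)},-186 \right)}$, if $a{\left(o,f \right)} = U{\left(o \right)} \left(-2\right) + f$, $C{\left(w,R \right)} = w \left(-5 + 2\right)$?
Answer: $744$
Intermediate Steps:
$C{\left(w,R \right)} = - 3 w$ ($C{\left(w,R \right)} = w \left(-3\right) = - 3 w$)
$a{\left(o,f \right)} = f - \frac{2}{o}$ ($a{\left(o,f \right)} = \frac{1}{o} \left(-2\right) + f = - \frac{2}{o} + f = f - \frac{2}{o}$)
$q{\left(J,V \right)} = 4 V$ ($q{\left(J,V \right)} = 3 V + V = 4 V$)
$- q{\left(W{\left(a{\left(5,C{\left(5,-1 \right)} + 3 \right)} \right)},-186 \right)} = - 4 \left(-186\right) = \left(-1\right) \left(-744\right) = 744$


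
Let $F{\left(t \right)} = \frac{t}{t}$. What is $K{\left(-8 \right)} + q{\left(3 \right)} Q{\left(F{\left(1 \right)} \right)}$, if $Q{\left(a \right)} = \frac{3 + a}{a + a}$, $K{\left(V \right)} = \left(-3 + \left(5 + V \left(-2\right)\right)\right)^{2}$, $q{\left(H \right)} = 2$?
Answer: $328$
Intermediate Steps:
$F{\left(t \right)} = 1$
$K{\left(V \right)} = \left(2 - 2 V\right)^{2}$ ($K{\left(V \right)} = \left(-3 - \left(-5 + 2 V\right)\right)^{2} = \left(2 - 2 V\right)^{2}$)
$Q{\left(a \right)} = \frac{3 + a}{2 a}$
$K{\left(-8 \right)} + q{\left(3 \right)} Q{\left(F{\left(1 \right)} \right)} = 4 \left(-1 - 8\right)^{2} + 2 \frac{3 + 1}{2 \cdot 1} = 4 \left(-9\right)^{2} + 2 \cdot \frac{1}{2} \cdot 1 \cdot 4 = 4 \cdot 81 + 2 \cdot 2 = 324 + 4 = 328$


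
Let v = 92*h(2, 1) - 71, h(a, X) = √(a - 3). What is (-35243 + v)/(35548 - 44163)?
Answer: 35314/8615 - 92*I/8615 ≈ 4.0991 - 0.010679*I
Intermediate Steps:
h(a, X) = √(-3 + a)
v = -71 + 92*I (v = 92*√(-3 + 2) - 71 = 92*√(-1) - 71 = 92*I - 71 = -71 + 92*I ≈ -71.0 + 92.0*I)
(-35243 + v)/(35548 - 44163) = (-35243 + (-71 + 92*I))/(35548 - 44163) = (-35314 + 92*I)/(-8615) = (-35314 + 92*I)*(-1/8615) = 35314/8615 - 92*I/8615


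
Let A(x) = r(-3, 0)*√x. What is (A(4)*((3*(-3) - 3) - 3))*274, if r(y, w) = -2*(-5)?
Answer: -82200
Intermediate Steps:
r(y, w) = 10
A(x) = 10*√x
(A(4)*((3*(-3) - 3) - 3))*274 = ((10*√4)*((3*(-3) - 3) - 3))*274 = ((10*2)*((-9 - 3) - 3))*274 = (20*(-12 - 3))*274 = (20*(-15))*274 = -300*274 = -82200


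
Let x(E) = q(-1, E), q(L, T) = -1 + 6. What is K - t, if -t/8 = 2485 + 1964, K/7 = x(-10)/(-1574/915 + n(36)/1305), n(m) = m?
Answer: 1597650363/44914 ≈ 35571.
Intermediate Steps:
q(L, T) = 5
x(E) = 5
K = -928725/44914 (K = 7*(5/(-1574/915 + 36/1305)) = 7*(5/(-1574*1/915 + 36*(1/1305))) = 7*(5/(-1574/915 + 4/145)) = 7*(5/(-44914/26535)) = 7*(5*(-26535/44914)) = 7*(-132675/44914) = -928725/44914 ≈ -20.678)
t = -35592 (t = -8*(2485 + 1964) = -8*4449 = -35592)
K - t = -928725/44914 - 1*(-35592) = -928725/44914 + 35592 = 1597650363/44914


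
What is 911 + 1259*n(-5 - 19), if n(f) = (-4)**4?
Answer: 323215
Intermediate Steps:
n(f) = 256
911 + 1259*n(-5 - 19) = 911 + 1259*256 = 911 + 322304 = 323215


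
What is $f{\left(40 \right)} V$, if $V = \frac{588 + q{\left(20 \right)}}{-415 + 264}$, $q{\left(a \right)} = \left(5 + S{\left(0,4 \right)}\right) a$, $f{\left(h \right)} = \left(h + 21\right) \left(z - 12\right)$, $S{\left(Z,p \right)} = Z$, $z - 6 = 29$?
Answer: $- \frac{965264}{151} \approx -6392.5$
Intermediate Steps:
$z = 35$ ($z = 6 + 29 = 35$)
$f{\left(h \right)} = 483 + 23 h$ ($f{\left(h \right)} = \left(h + 21\right) \left(35 - 12\right) = \left(21 + h\right) 23 = 483 + 23 h$)
$q{\left(a \right)} = 5 a$ ($q{\left(a \right)} = \left(5 + 0\right) a = 5 a$)
$V = - \frac{688}{151}$ ($V = \frac{588 + 5 \cdot 20}{-415 + 264} = \frac{588 + 100}{-151} = 688 \left(- \frac{1}{151}\right) = - \frac{688}{151} \approx -4.5563$)
$f{\left(40 \right)} V = \left(483 + 23 \cdot 40\right) \left(- \frac{688}{151}\right) = \left(483 + 920\right) \left(- \frac{688}{151}\right) = 1403 \left(- \frac{688}{151}\right) = - \frac{965264}{151}$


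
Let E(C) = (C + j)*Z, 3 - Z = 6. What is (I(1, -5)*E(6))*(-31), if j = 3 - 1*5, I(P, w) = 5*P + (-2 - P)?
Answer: 744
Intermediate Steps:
Z = -3 (Z = 3 - 1*6 = 3 - 6 = -3)
I(P, w) = -2 + 4*P
j = -2 (j = 3 - 5 = -2)
E(C) = 6 - 3*C (E(C) = (C - 2)*(-3) = (-2 + C)*(-3) = 6 - 3*C)
(I(1, -5)*E(6))*(-31) = ((-2 + 4*1)*(6 - 3*6))*(-31) = ((-2 + 4)*(6 - 18))*(-31) = (2*(-12))*(-31) = -24*(-31) = 744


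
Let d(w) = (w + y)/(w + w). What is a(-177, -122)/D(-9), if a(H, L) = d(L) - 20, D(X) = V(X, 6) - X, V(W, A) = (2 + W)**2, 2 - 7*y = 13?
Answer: -33295/99064 ≈ -0.33610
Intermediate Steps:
y = -11/7 (y = 2/7 - 1/7*13 = 2/7 - 13/7 = -11/7 ≈ -1.5714)
d(w) = (-11/7 + w)/(2*w) (d(w) = (w - 11/7)/(w + w) = (-11/7 + w)/((2*w)) = (-11/7 + w)*(1/(2*w)) = (-11/7 + w)/(2*w))
D(X) = (2 + X)**2 - X
a(H, L) = -20 + (-11 + 7*L)/(14*L) (a(H, L) = (-11 + 7*L)/(14*L) - 20 = -20 + (-11 + 7*L)/(14*L))
a(-177, -122)/D(-9) = ((1/14)*(-11 - 273*(-122))/(-122))/((2 - 9)**2 - 1*(-9)) = ((1/14)*(-1/122)*(-11 + 33306))/((-7)**2 + 9) = ((1/14)*(-1/122)*33295)/(49 + 9) = -33295/1708/58 = -33295/1708*1/58 = -33295/99064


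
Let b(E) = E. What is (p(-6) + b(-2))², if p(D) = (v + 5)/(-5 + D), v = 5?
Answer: 1024/121 ≈ 8.4628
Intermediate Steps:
p(D) = 10/(-5 + D) (p(D) = (5 + 5)/(-5 + D) = 10/(-5 + D))
(p(-6) + b(-2))² = (10/(-5 - 6) - 2)² = (10/(-11) - 2)² = (10*(-1/11) - 2)² = (-10/11 - 2)² = (-32/11)² = 1024/121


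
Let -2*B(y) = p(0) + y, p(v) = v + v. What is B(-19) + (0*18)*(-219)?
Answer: 19/2 ≈ 9.5000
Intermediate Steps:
p(v) = 2*v
B(y) = -y/2 (B(y) = -(2*0 + y)/2 = -(0 + y)/2 = -y/2)
B(-19) + (0*18)*(-219) = -½*(-19) + (0*18)*(-219) = 19/2 + 0*(-219) = 19/2 + 0 = 19/2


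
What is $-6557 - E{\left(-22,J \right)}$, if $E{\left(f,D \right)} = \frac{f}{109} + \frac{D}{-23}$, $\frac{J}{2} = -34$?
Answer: $- \frac{16445305}{2507} \approx -6559.8$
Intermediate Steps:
$J = -68$ ($J = 2 \left(-34\right) = -68$)
$E{\left(f,D \right)} = - \frac{D}{23} + \frac{f}{109}$ ($E{\left(f,D \right)} = f \frac{1}{109} + D \left(- \frac{1}{23}\right) = \frac{f}{109} - \frac{D}{23} = - \frac{D}{23} + \frac{f}{109}$)
$-6557 - E{\left(-22,J \right)} = -6557 - \left(\left(- \frac{1}{23}\right) \left(-68\right) + \frac{1}{109} \left(-22\right)\right) = -6557 - \left(\frac{68}{23} - \frac{22}{109}\right) = -6557 - \frac{6906}{2507} = - \frac{16445305}{2507}$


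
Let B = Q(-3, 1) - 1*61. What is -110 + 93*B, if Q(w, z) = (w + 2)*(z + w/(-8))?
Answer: -47287/8 ≈ -5910.9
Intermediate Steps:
Q(w, z) = (2 + w)*(z - w/8) (Q(w, z) = (2 + w)*(z + w*(-⅛)) = (2 + w)*(z - w/8))
B = -499/8 (B = (2*1 - ¼*(-3) - ⅛*(-3)² - 3*1) - 1*61 = (2 + ¾ - ⅛*9 - 3) - 61 = (2 + ¾ - 9/8 - 3) - 61 = -11/8 - 61 = -499/8 ≈ -62.375)
-110 + 93*B = -110 + 93*(-499/8) = -110 - 46407/8 = -47287/8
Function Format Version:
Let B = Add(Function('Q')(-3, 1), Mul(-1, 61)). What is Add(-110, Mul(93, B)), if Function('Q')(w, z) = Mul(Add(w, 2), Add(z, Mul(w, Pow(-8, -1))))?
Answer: Rational(-47287, 8) ≈ -5910.9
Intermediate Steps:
Function('Q')(w, z) = Mul(Add(2, w), Add(z, Mul(Rational(-1, 8), w))) (Function('Q')(w, z) = Mul(Add(2, w), Add(z, Mul(w, Rational(-1, 8)))) = Mul(Add(2, w), Add(z, Mul(Rational(-1, 8), w))))
B = Rational(-499, 8) (B = Add(Add(Mul(2, 1), Mul(Rational(-1, 4), -3), Mul(Rational(-1, 8), Pow(-3, 2)), Mul(-3, 1)), Mul(-1, 61)) = Add(Add(2, Rational(3, 4), Mul(Rational(-1, 8), 9), -3), -61) = Add(Add(2, Rational(3, 4), Rational(-9, 8), -3), -61) = Add(Rational(-11, 8), -61) = Rational(-499, 8) ≈ -62.375)
Add(-110, Mul(93, B)) = Add(-110, Mul(93, Rational(-499, 8))) = Add(-110, Rational(-46407, 8)) = Rational(-47287, 8)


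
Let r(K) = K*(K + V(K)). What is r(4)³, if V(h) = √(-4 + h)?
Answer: 4096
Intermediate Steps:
r(K) = K*(K + √(-4 + K))
r(4)³ = (4*(4 + √(-4 + 4)))³ = (4*(4 + √0))³ = (4*(4 + 0))³ = (4*4)³ = 16³ = 4096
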